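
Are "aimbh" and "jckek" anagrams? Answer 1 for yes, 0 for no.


Strings: "aimbh", "jckek"
Sorted first:  abhim
Sorted second: cejkk
Differ at position 0: 'a' vs 'c' => not anagrams

0


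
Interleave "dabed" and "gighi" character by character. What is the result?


Interleaving "dabed" and "gighi":
  Position 0: 'd' from first, 'g' from second => "dg"
  Position 1: 'a' from first, 'i' from second => "ai"
  Position 2: 'b' from first, 'g' from second => "bg"
  Position 3: 'e' from first, 'h' from second => "eh"
  Position 4: 'd' from first, 'i' from second => "di"
Result: dgaibgehdi

dgaibgehdi


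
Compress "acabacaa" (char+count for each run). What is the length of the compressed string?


Input: acabacaa
Runs:
  'a' x 1 => "a1"
  'c' x 1 => "c1"
  'a' x 1 => "a1"
  'b' x 1 => "b1"
  'a' x 1 => "a1"
  'c' x 1 => "c1"
  'a' x 2 => "a2"
Compressed: "a1c1a1b1a1c1a2"
Compressed length: 14

14


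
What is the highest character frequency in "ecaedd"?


Input: ecaedd
Character counts:
  'a': 1
  'c': 1
  'd': 2
  'e': 2
Maximum frequency: 2

2


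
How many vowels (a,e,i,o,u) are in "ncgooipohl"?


Input: ncgooipohl
Checking each character:
  'n' at position 0: consonant
  'c' at position 1: consonant
  'g' at position 2: consonant
  'o' at position 3: vowel (running total: 1)
  'o' at position 4: vowel (running total: 2)
  'i' at position 5: vowel (running total: 3)
  'p' at position 6: consonant
  'o' at position 7: vowel (running total: 4)
  'h' at position 8: consonant
  'l' at position 9: consonant
Total vowels: 4

4


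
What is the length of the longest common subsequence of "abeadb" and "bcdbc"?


LCS of "abeadb" and "bcdbc"
DP table:
           b    c    d    b    c
      0    0    0    0    0    0
  a   0    0    0    0    0    0
  b   0    1    1    1    1    1
  e   0    1    1    1    1    1
  a   0    1    1    1    1    1
  d   0    1    1    2    2    2
  b   0    1    1    2    3    3
LCS length = dp[6][5] = 3

3


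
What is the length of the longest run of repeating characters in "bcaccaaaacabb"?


Input: "bcaccaaaacabb"
Scanning for longest run:
  Position 1 ('c'): new char, reset run to 1
  Position 2 ('a'): new char, reset run to 1
  Position 3 ('c'): new char, reset run to 1
  Position 4 ('c'): continues run of 'c', length=2
  Position 5 ('a'): new char, reset run to 1
  Position 6 ('a'): continues run of 'a', length=2
  Position 7 ('a'): continues run of 'a', length=3
  Position 8 ('a'): continues run of 'a', length=4
  Position 9 ('c'): new char, reset run to 1
  Position 10 ('a'): new char, reset run to 1
  Position 11 ('b'): new char, reset run to 1
  Position 12 ('b'): continues run of 'b', length=2
Longest run: 'a' with length 4

4


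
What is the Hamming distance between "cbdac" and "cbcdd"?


Comparing "cbdac" and "cbcdd" position by position:
  Position 0: 'c' vs 'c' => same
  Position 1: 'b' vs 'b' => same
  Position 2: 'd' vs 'c' => differ
  Position 3: 'a' vs 'd' => differ
  Position 4: 'c' vs 'd' => differ
Total differences (Hamming distance): 3

3


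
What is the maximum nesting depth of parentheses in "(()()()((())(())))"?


Input: "(()()()((())(())))"
Tracking depth:
  Position 0 '(': depth becomes 1
  Position 1 '(': depth becomes 2
  Position 2 ')': depth becomes 1
  Position 3 '(': depth becomes 2
  Position 4 ')': depth becomes 1
  Position 5 '(': depth becomes 2
  Position 6 ')': depth becomes 1
  Position 7 '(': depth becomes 2
  Position 8 '(': depth becomes 3
  Position 9 '(': depth becomes 4
  Position 10 ')': depth becomes 3
  Position 11 ')': depth becomes 2
  Position 12 '(': depth becomes 3
  Position 13 '(': depth becomes 4
  Position 14 ')': depth becomes 3
  Position 15 ')': depth becomes 2
  Position 16 ')': depth becomes 1
  Position 17 ')': depth becomes 0
Maximum depth reached: 4

4


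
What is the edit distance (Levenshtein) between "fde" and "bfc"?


Computing edit distance: "fde" -> "bfc"
DP table:
           b    f    c
      0    1    2    3
  f   1    1    1    2
  d   2    2    2    2
  e   3    3    3    3
Edit distance = dp[3][3] = 3

3


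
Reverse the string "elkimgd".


Input: elkimgd
Reading characters right to left:
  Position 6: 'd'
  Position 5: 'g'
  Position 4: 'm'
  Position 3: 'i'
  Position 2: 'k'
  Position 1: 'l'
  Position 0: 'e'
Reversed: dgmikle

dgmikle


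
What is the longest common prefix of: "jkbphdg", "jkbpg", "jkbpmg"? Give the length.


Words: jkbphdg, jkbpg, jkbpmg
  Position 0: all 'j' => match
  Position 1: all 'k' => match
  Position 2: all 'b' => match
  Position 3: all 'p' => match
  Position 4: ('h', 'g', 'm') => mismatch, stop
LCP = "jkbp" (length 4)

4


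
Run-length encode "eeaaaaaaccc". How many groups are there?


Input: eeaaaaaaccc
Scanning for consecutive runs:
  Group 1: 'e' x 2 (positions 0-1)
  Group 2: 'a' x 6 (positions 2-7)
  Group 3: 'c' x 3 (positions 8-10)
Total groups: 3

3


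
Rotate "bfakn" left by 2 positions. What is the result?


Input: "bfakn", rotate left by 2
First 2 characters: "bf"
Remaining characters: "akn"
Concatenate remaining + first: "akn" + "bf" = "aknbf"

aknbf


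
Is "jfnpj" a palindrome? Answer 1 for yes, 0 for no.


Input: jfnpj
Reversed: jpnfj
  Compare pos 0 ('j') with pos 4 ('j'): match
  Compare pos 1 ('f') with pos 3 ('p'): MISMATCH
Result: not a palindrome

0


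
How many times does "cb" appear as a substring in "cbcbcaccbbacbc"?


Searching for "cb" in "cbcbcaccbbacbc"
Scanning each position:
  Position 0: "cb" => MATCH
  Position 1: "bc" => no
  Position 2: "cb" => MATCH
  Position 3: "bc" => no
  Position 4: "ca" => no
  Position 5: "ac" => no
  Position 6: "cc" => no
  Position 7: "cb" => MATCH
  Position 8: "bb" => no
  Position 9: "ba" => no
  Position 10: "ac" => no
  Position 11: "cb" => MATCH
  Position 12: "bc" => no
Total occurrences: 4

4


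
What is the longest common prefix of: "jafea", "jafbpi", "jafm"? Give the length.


Words: jafea, jafbpi, jafm
  Position 0: all 'j' => match
  Position 1: all 'a' => match
  Position 2: all 'f' => match
  Position 3: ('e', 'b', 'm') => mismatch, stop
LCP = "jaf" (length 3)

3


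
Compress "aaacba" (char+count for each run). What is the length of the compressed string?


Input: aaacba
Runs:
  'a' x 3 => "a3"
  'c' x 1 => "c1"
  'b' x 1 => "b1"
  'a' x 1 => "a1"
Compressed: "a3c1b1a1"
Compressed length: 8

8


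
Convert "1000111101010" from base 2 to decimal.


Input: "1000111101010" in base 2
Positional expansion:
  Digit '1' (value 1) x 2^12 = 4096
  Digit '0' (value 0) x 2^11 = 0
  Digit '0' (value 0) x 2^10 = 0
  Digit '0' (value 0) x 2^9 = 0
  Digit '1' (value 1) x 2^8 = 256
  Digit '1' (value 1) x 2^7 = 128
  Digit '1' (value 1) x 2^6 = 64
  Digit '1' (value 1) x 2^5 = 32
  Digit '0' (value 0) x 2^4 = 0
  Digit '1' (value 1) x 2^3 = 8
  Digit '0' (value 0) x 2^2 = 0
  Digit '1' (value 1) x 2^1 = 2
  Digit '0' (value 0) x 2^0 = 0
Sum = 4586

4586


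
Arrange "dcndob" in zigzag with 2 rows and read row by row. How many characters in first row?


Zigzag "dcndob" into 2 rows:
Placing characters:
  'd' => row 0
  'c' => row 1
  'n' => row 0
  'd' => row 1
  'o' => row 0
  'b' => row 1
Rows:
  Row 0: "dno"
  Row 1: "cdb"
First row length: 3

3


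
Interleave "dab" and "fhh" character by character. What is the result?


Interleaving "dab" and "fhh":
  Position 0: 'd' from first, 'f' from second => "df"
  Position 1: 'a' from first, 'h' from second => "ah"
  Position 2: 'b' from first, 'h' from second => "bh"
Result: dfahbh

dfahbh


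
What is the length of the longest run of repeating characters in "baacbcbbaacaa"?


Input: "baacbcbbaacaa"
Scanning for longest run:
  Position 1 ('a'): new char, reset run to 1
  Position 2 ('a'): continues run of 'a', length=2
  Position 3 ('c'): new char, reset run to 1
  Position 4 ('b'): new char, reset run to 1
  Position 5 ('c'): new char, reset run to 1
  Position 6 ('b'): new char, reset run to 1
  Position 7 ('b'): continues run of 'b', length=2
  Position 8 ('a'): new char, reset run to 1
  Position 9 ('a'): continues run of 'a', length=2
  Position 10 ('c'): new char, reset run to 1
  Position 11 ('a'): new char, reset run to 1
  Position 12 ('a'): continues run of 'a', length=2
Longest run: 'a' with length 2

2


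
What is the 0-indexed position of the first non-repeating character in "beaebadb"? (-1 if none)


Input: beaebadb
Character frequencies:
  'a': 2
  'b': 3
  'd': 1
  'e': 2
Scanning left to right for freq == 1:
  Position 0 ('b'): freq=3, skip
  Position 1 ('e'): freq=2, skip
  Position 2 ('a'): freq=2, skip
  Position 3 ('e'): freq=2, skip
  Position 4 ('b'): freq=3, skip
  Position 5 ('a'): freq=2, skip
  Position 6 ('d'): unique! => answer = 6

6


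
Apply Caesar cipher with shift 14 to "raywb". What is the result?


Caesar cipher: shift "raywb" by 14
  'r' (pos 17) + 14 = pos 5 = 'f'
  'a' (pos 0) + 14 = pos 14 = 'o'
  'y' (pos 24) + 14 = pos 12 = 'm'
  'w' (pos 22) + 14 = pos 10 = 'k'
  'b' (pos 1) + 14 = pos 15 = 'p'
Result: fomkp

fomkp


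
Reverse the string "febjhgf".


Input: febjhgf
Reading characters right to left:
  Position 6: 'f'
  Position 5: 'g'
  Position 4: 'h'
  Position 3: 'j'
  Position 2: 'b'
  Position 1: 'e'
  Position 0: 'f'
Reversed: fghjbef

fghjbef


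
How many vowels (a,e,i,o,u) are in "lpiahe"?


Input: lpiahe
Checking each character:
  'l' at position 0: consonant
  'p' at position 1: consonant
  'i' at position 2: vowel (running total: 1)
  'a' at position 3: vowel (running total: 2)
  'h' at position 4: consonant
  'e' at position 5: vowel (running total: 3)
Total vowels: 3

3


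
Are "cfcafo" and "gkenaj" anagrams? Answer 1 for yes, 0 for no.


Strings: "cfcafo", "gkenaj"
Sorted first:  accffo
Sorted second: aegjkn
Differ at position 1: 'c' vs 'e' => not anagrams

0


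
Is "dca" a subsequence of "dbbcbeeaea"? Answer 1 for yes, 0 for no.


Check if "dca" is a subsequence of "dbbcbeeaea"
Greedy scan:
  Position 0 ('d'): matches sub[0] = 'd'
  Position 1 ('b'): no match needed
  Position 2 ('b'): no match needed
  Position 3 ('c'): matches sub[1] = 'c'
  Position 4 ('b'): no match needed
  Position 5 ('e'): no match needed
  Position 6 ('e'): no match needed
  Position 7 ('a'): matches sub[2] = 'a'
  Position 8 ('e'): no match needed
  Position 9 ('a'): no match needed
All 3 characters matched => is a subsequence

1


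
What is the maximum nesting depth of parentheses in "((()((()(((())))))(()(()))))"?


Input: "((()((()(((())))))(()(()))))"
Tracking depth:
  Position 0 '(': depth becomes 1
  Position 1 '(': depth becomes 2
  Position 2 '(': depth becomes 3
  Position 3 ')': depth becomes 2
  Position 4 '(': depth becomes 3
  Position 5 '(': depth becomes 4
  Position 6 '(': depth becomes 5
  Position 7 ')': depth becomes 4
  Position 8 '(': depth becomes 5
  Position 9 '(': depth becomes 6
  Position 10 '(': depth becomes 7
  Position 11 '(': depth becomes 8
  Position 12 ')': depth becomes 7
  Position 13 ')': depth becomes 6
  Position 14 ')': depth becomes 5
  Position 15 ')': depth becomes 4
  Position 16 ')': depth becomes 3
  Position 17 ')': depth becomes 2
  Position 18 '(': depth becomes 3
  Position 19 '(': depth becomes 4
  Position 20 ')': depth becomes 3
  Position 21 '(': depth becomes 4
  Position 22 '(': depth becomes 5
  Position 23 ')': depth becomes 4
  Position 24 ')': depth becomes 3
  Position 25 ')': depth becomes 2
  Position 26 ')': depth becomes 1
  Position 27 ')': depth becomes 0
Maximum depth reached: 8

8


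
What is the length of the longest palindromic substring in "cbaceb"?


Input: "cbaceb"
Checking substrings for palindromes:
  No multi-char palindromic substrings found
Longest palindromic substring: "c" with length 1

1


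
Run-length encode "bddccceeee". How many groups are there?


Input: bddccceeee
Scanning for consecutive runs:
  Group 1: 'b' x 1 (positions 0-0)
  Group 2: 'd' x 2 (positions 1-2)
  Group 3: 'c' x 3 (positions 3-5)
  Group 4: 'e' x 4 (positions 6-9)
Total groups: 4

4


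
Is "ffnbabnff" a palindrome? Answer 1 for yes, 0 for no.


Input: ffnbabnff
Reversed: ffnbabnff
  Compare pos 0 ('f') with pos 8 ('f'): match
  Compare pos 1 ('f') with pos 7 ('f'): match
  Compare pos 2 ('n') with pos 6 ('n'): match
  Compare pos 3 ('b') with pos 5 ('b'): match
Result: palindrome

1


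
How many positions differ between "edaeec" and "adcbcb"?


Comparing "edaeec" and "adcbcb" position by position:
  Position 0: 'e' vs 'a' => DIFFER
  Position 1: 'd' vs 'd' => same
  Position 2: 'a' vs 'c' => DIFFER
  Position 3: 'e' vs 'b' => DIFFER
  Position 4: 'e' vs 'c' => DIFFER
  Position 5: 'c' vs 'b' => DIFFER
Positions that differ: 5

5


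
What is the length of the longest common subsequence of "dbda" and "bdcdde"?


LCS of "dbda" and "bdcdde"
DP table:
           b    d    c    d    d    e
      0    0    0    0    0    0    0
  d   0    0    1    1    1    1    1
  b   0    1    1    1    1    1    1
  d   0    1    2    2    2    2    2
  a   0    1    2    2    2    2    2
LCS length = dp[4][6] = 2

2


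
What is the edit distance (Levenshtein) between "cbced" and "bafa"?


Computing edit distance: "cbced" -> "bafa"
DP table:
           b    a    f    a
      0    1    2    3    4
  c   1    1    2    3    4
  b   2    1    2    3    4
  c   3    2    2    3    4
  e   4    3    3    3    4
  d   5    4    4    4    4
Edit distance = dp[5][4] = 4

4


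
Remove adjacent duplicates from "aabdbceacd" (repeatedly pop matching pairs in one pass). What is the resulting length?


Input: aabdbceacd
Stack-based adjacent duplicate removal:
  Read 'a': push. Stack: a
  Read 'a': matches stack top 'a' => pop. Stack: (empty)
  Read 'b': push. Stack: b
  Read 'd': push. Stack: bd
  Read 'b': push. Stack: bdb
  Read 'c': push. Stack: bdbc
  Read 'e': push. Stack: bdbce
  Read 'a': push. Stack: bdbcea
  Read 'c': push. Stack: bdbceac
  Read 'd': push. Stack: bdbceacd
Final stack: "bdbceacd" (length 8)

8


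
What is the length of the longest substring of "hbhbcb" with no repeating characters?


Input: "hbhbcb"
Sliding window (track last position of each char):
  Position 0 ('h'): window [0,0] length 1 -- new best
  Position 1 ('b'): window [0,1] length 2 -- new best
  Position 2 ('h'): repeat (last at 0), move window start to 1
  Position 2 ('h'): window [1,2] length 2
  Position 3 ('b'): repeat (last at 1), move window start to 2
  Position 3 ('b'): window [2,3] length 2
  Position 4 ('c'): window [2,4] length 3 -- new best
  Position 5 ('b'): repeat (last at 3), move window start to 4
  Position 5 ('b'): window [4,5] length 2
Longest substring with no repeats: "hbc" with length 3

3


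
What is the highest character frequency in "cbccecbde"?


Input: cbccecbde
Character counts:
  'b': 2
  'c': 4
  'd': 1
  'e': 2
Maximum frequency: 4

4


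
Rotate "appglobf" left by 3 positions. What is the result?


Input: "appglobf", rotate left by 3
First 3 characters: "app"
Remaining characters: "globf"
Concatenate remaining + first: "globf" + "app" = "globfapp"

globfapp


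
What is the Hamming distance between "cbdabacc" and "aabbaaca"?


Comparing "cbdabacc" and "aabbaaca" position by position:
  Position 0: 'c' vs 'a' => differ
  Position 1: 'b' vs 'a' => differ
  Position 2: 'd' vs 'b' => differ
  Position 3: 'a' vs 'b' => differ
  Position 4: 'b' vs 'a' => differ
  Position 5: 'a' vs 'a' => same
  Position 6: 'c' vs 'c' => same
  Position 7: 'c' vs 'a' => differ
Total differences (Hamming distance): 6

6


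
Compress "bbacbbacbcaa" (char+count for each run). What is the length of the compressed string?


Input: bbacbbacbcaa
Runs:
  'b' x 2 => "b2"
  'a' x 1 => "a1"
  'c' x 1 => "c1"
  'b' x 2 => "b2"
  'a' x 1 => "a1"
  'c' x 1 => "c1"
  'b' x 1 => "b1"
  'c' x 1 => "c1"
  'a' x 2 => "a2"
Compressed: "b2a1c1b2a1c1b1c1a2"
Compressed length: 18

18


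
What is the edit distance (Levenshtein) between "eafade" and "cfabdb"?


Computing edit distance: "eafade" -> "cfabdb"
DP table:
           c    f    a    b    d    b
      0    1    2    3    4    5    6
  e   1    1    2    3    4    5    6
  a   2    2    2    2    3    4    5
  f   3    3    2    3    3    4    5
  a   4    4    3    2    3    4    5
  d   5    5    4    3    3    3    4
  e   6    6    5    4    4    4    4
Edit distance = dp[6][6] = 4

4


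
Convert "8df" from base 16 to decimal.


Input: "8df" in base 16
Positional expansion:
  Digit '8' (value 8) x 16^2 = 2048
  Digit 'd' (value 13) x 16^1 = 208
  Digit 'f' (value 15) x 16^0 = 15
Sum = 2271

2271


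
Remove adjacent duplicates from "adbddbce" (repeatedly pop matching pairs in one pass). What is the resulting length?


Input: adbddbce
Stack-based adjacent duplicate removal:
  Read 'a': push. Stack: a
  Read 'd': push. Stack: ad
  Read 'b': push. Stack: adb
  Read 'd': push. Stack: adbd
  Read 'd': matches stack top 'd' => pop. Stack: adb
  Read 'b': matches stack top 'b' => pop. Stack: ad
  Read 'c': push. Stack: adc
  Read 'e': push. Stack: adce
Final stack: "adce" (length 4)

4


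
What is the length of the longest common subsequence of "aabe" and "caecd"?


LCS of "aabe" and "caecd"
DP table:
           c    a    e    c    d
      0    0    0    0    0    0
  a   0    0    1    1    1    1
  a   0    0    1    1    1    1
  b   0    0    1    1    1    1
  e   0    0    1    2    2    2
LCS length = dp[4][5] = 2

2


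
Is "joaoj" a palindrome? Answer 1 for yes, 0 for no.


Input: joaoj
Reversed: joaoj
  Compare pos 0 ('j') with pos 4 ('j'): match
  Compare pos 1 ('o') with pos 3 ('o'): match
Result: palindrome

1


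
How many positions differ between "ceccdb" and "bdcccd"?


Comparing "ceccdb" and "bdcccd" position by position:
  Position 0: 'c' vs 'b' => DIFFER
  Position 1: 'e' vs 'd' => DIFFER
  Position 2: 'c' vs 'c' => same
  Position 3: 'c' vs 'c' => same
  Position 4: 'd' vs 'c' => DIFFER
  Position 5: 'b' vs 'd' => DIFFER
Positions that differ: 4

4


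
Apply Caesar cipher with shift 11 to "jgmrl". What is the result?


Caesar cipher: shift "jgmrl" by 11
  'j' (pos 9) + 11 = pos 20 = 'u'
  'g' (pos 6) + 11 = pos 17 = 'r'
  'm' (pos 12) + 11 = pos 23 = 'x'
  'r' (pos 17) + 11 = pos 2 = 'c'
  'l' (pos 11) + 11 = pos 22 = 'w'
Result: urxcw

urxcw


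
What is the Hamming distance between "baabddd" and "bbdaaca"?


Comparing "baabddd" and "bbdaaca" position by position:
  Position 0: 'b' vs 'b' => same
  Position 1: 'a' vs 'b' => differ
  Position 2: 'a' vs 'd' => differ
  Position 3: 'b' vs 'a' => differ
  Position 4: 'd' vs 'a' => differ
  Position 5: 'd' vs 'c' => differ
  Position 6: 'd' vs 'a' => differ
Total differences (Hamming distance): 6

6


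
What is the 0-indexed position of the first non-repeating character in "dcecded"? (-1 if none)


Input: dcecded
Character frequencies:
  'c': 2
  'd': 3
  'e': 2
Scanning left to right for freq == 1:
  Position 0 ('d'): freq=3, skip
  Position 1 ('c'): freq=2, skip
  Position 2 ('e'): freq=2, skip
  Position 3 ('c'): freq=2, skip
  Position 4 ('d'): freq=3, skip
  Position 5 ('e'): freq=2, skip
  Position 6 ('d'): freq=3, skip
  No unique character found => answer = -1

-1


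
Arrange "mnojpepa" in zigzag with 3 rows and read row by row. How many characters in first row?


Zigzag "mnojpepa" into 3 rows:
Placing characters:
  'm' => row 0
  'n' => row 1
  'o' => row 2
  'j' => row 1
  'p' => row 0
  'e' => row 1
  'p' => row 2
  'a' => row 1
Rows:
  Row 0: "mp"
  Row 1: "njea"
  Row 2: "op"
First row length: 2

2


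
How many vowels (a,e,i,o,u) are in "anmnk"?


Input: anmnk
Checking each character:
  'a' at position 0: vowel (running total: 1)
  'n' at position 1: consonant
  'm' at position 2: consonant
  'n' at position 3: consonant
  'k' at position 4: consonant
Total vowels: 1

1


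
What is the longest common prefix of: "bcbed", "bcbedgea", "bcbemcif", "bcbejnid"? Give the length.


Words: bcbed, bcbedgea, bcbemcif, bcbejnid
  Position 0: all 'b' => match
  Position 1: all 'c' => match
  Position 2: all 'b' => match
  Position 3: all 'e' => match
  Position 4: ('d', 'd', 'm', 'j') => mismatch, stop
LCP = "bcbe" (length 4)

4


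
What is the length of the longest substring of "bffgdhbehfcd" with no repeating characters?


Input: "bffgdhbehfcd"
Sliding window (track last position of each char):
  Position 0 ('b'): window [0,0] length 1 -- new best
  Position 1 ('f'): window [0,1] length 2 -- new best
  Position 2 ('f'): repeat (last at 1), move window start to 2
  Position 2 ('f'): window [2,2] length 1
  Position 3 ('g'): window [2,3] length 2
  Position 4 ('d'): window [2,4] length 3 -- new best
  Position 5 ('h'): window [2,5] length 4 -- new best
  Position 6 ('b'): window [2,6] length 5 -- new best
  Position 7 ('e'): window [2,7] length 6 -- new best
  Position 8 ('h'): repeat (last at 5), move window start to 6
  Position 8 ('h'): window [6,8] length 3
  Position 9 ('f'): window [6,9] length 4
  Position 10 ('c'): window [6,10] length 5
  Position 11 ('d'): window [6,11] length 6
Longest substring with no repeats: "fgdhbe" with length 6

6


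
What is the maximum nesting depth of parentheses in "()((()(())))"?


Input: "()((()(())))"
Tracking depth:
  Position 0 '(': depth becomes 1
  Position 1 ')': depth becomes 0
  Position 2 '(': depth becomes 1
  Position 3 '(': depth becomes 2
  Position 4 '(': depth becomes 3
  Position 5 ')': depth becomes 2
  Position 6 '(': depth becomes 3
  Position 7 '(': depth becomes 4
  Position 8 ')': depth becomes 3
  Position 9 ')': depth becomes 2
  Position 10 ')': depth becomes 1
  Position 11 ')': depth becomes 0
Maximum depth reached: 4

4


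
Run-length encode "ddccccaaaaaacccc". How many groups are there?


Input: ddccccaaaaaacccc
Scanning for consecutive runs:
  Group 1: 'd' x 2 (positions 0-1)
  Group 2: 'c' x 4 (positions 2-5)
  Group 3: 'a' x 6 (positions 6-11)
  Group 4: 'c' x 4 (positions 12-15)
Total groups: 4

4


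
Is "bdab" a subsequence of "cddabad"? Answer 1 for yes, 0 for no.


Check if "bdab" is a subsequence of "cddabad"
Greedy scan:
  Position 0 ('c'): no match needed
  Position 1 ('d'): no match needed
  Position 2 ('d'): no match needed
  Position 3 ('a'): no match needed
  Position 4 ('b'): matches sub[0] = 'b'
  Position 5 ('a'): no match needed
  Position 6 ('d'): matches sub[1] = 'd'
Only matched 2/4 characters => not a subsequence

0


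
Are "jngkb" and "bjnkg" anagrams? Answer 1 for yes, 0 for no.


Strings: "jngkb", "bjnkg"
Sorted first:  bgjkn
Sorted second: bgjkn
Sorted forms match => anagrams

1


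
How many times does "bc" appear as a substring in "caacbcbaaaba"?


Searching for "bc" in "caacbcbaaaba"
Scanning each position:
  Position 0: "ca" => no
  Position 1: "aa" => no
  Position 2: "ac" => no
  Position 3: "cb" => no
  Position 4: "bc" => MATCH
  Position 5: "cb" => no
  Position 6: "ba" => no
  Position 7: "aa" => no
  Position 8: "aa" => no
  Position 9: "ab" => no
  Position 10: "ba" => no
Total occurrences: 1

1


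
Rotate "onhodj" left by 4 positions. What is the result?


Input: "onhodj", rotate left by 4
First 4 characters: "onho"
Remaining characters: "dj"
Concatenate remaining + first: "dj" + "onho" = "djonho"

djonho


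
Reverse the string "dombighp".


Input: dombighp
Reading characters right to left:
  Position 7: 'p'
  Position 6: 'h'
  Position 5: 'g'
  Position 4: 'i'
  Position 3: 'b'
  Position 2: 'm'
  Position 1: 'o'
  Position 0: 'd'
Reversed: phgibmod

phgibmod


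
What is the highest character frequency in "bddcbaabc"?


Input: bddcbaabc
Character counts:
  'a': 2
  'b': 3
  'c': 2
  'd': 2
Maximum frequency: 3

3


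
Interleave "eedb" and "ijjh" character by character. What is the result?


Interleaving "eedb" and "ijjh":
  Position 0: 'e' from first, 'i' from second => "ei"
  Position 1: 'e' from first, 'j' from second => "ej"
  Position 2: 'd' from first, 'j' from second => "dj"
  Position 3: 'b' from first, 'h' from second => "bh"
Result: eiejdjbh

eiejdjbh


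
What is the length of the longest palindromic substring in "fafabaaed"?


Input: "fafabaaed"
Checking substrings for palindromes:
  [0:3] "faf" (len 3) => palindrome
  [1:4] "afa" (len 3) => palindrome
  [3:6] "aba" (len 3) => palindrome
  [5:7] "aa" (len 2) => palindrome
Longest palindromic substring: "faf" with length 3

3


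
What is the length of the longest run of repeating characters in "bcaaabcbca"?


Input: "bcaaabcbca"
Scanning for longest run:
  Position 1 ('c'): new char, reset run to 1
  Position 2 ('a'): new char, reset run to 1
  Position 3 ('a'): continues run of 'a', length=2
  Position 4 ('a'): continues run of 'a', length=3
  Position 5 ('b'): new char, reset run to 1
  Position 6 ('c'): new char, reset run to 1
  Position 7 ('b'): new char, reset run to 1
  Position 8 ('c'): new char, reset run to 1
  Position 9 ('a'): new char, reset run to 1
Longest run: 'a' with length 3

3


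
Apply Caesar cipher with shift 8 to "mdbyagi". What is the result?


Caesar cipher: shift "mdbyagi" by 8
  'm' (pos 12) + 8 = pos 20 = 'u'
  'd' (pos 3) + 8 = pos 11 = 'l'
  'b' (pos 1) + 8 = pos 9 = 'j'
  'y' (pos 24) + 8 = pos 6 = 'g'
  'a' (pos 0) + 8 = pos 8 = 'i'
  'g' (pos 6) + 8 = pos 14 = 'o'
  'i' (pos 8) + 8 = pos 16 = 'q'
Result: uljgioq

uljgioq


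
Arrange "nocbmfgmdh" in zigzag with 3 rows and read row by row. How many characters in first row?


Zigzag "nocbmfgmdh" into 3 rows:
Placing characters:
  'n' => row 0
  'o' => row 1
  'c' => row 2
  'b' => row 1
  'm' => row 0
  'f' => row 1
  'g' => row 2
  'm' => row 1
  'd' => row 0
  'h' => row 1
Rows:
  Row 0: "nmd"
  Row 1: "obfmh"
  Row 2: "cg"
First row length: 3

3


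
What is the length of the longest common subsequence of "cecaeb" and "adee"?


LCS of "cecaeb" and "adee"
DP table:
           a    d    e    e
      0    0    0    0    0
  c   0    0    0    0    0
  e   0    0    0    1    1
  c   0    0    0    1    1
  a   0    1    1    1    1
  e   0    1    1    2    2
  b   0    1    1    2    2
LCS length = dp[6][4] = 2

2


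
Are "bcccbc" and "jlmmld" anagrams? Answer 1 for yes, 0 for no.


Strings: "bcccbc", "jlmmld"
Sorted first:  bbcccc
Sorted second: djllmm
Differ at position 0: 'b' vs 'd' => not anagrams

0


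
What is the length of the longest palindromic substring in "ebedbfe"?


Input: "ebedbfe"
Checking substrings for palindromes:
  [0:3] "ebe" (len 3) => palindrome
Longest palindromic substring: "ebe" with length 3

3


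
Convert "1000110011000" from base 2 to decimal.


Input: "1000110011000" in base 2
Positional expansion:
  Digit '1' (value 1) x 2^12 = 4096
  Digit '0' (value 0) x 2^11 = 0
  Digit '0' (value 0) x 2^10 = 0
  Digit '0' (value 0) x 2^9 = 0
  Digit '1' (value 1) x 2^8 = 256
  Digit '1' (value 1) x 2^7 = 128
  Digit '0' (value 0) x 2^6 = 0
  Digit '0' (value 0) x 2^5 = 0
  Digit '1' (value 1) x 2^4 = 16
  Digit '1' (value 1) x 2^3 = 8
  Digit '0' (value 0) x 2^2 = 0
  Digit '0' (value 0) x 2^1 = 0
  Digit '0' (value 0) x 2^0 = 0
Sum = 4504

4504


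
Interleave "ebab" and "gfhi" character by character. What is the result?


Interleaving "ebab" and "gfhi":
  Position 0: 'e' from first, 'g' from second => "eg"
  Position 1: 'b' from first, 'f' from second => "bf"
  Position 2: 'a' from first, 'h' from second => "ah"
  Position 3: 'b' from first, 'i' from second => "bi"
Result: egbfahbi

egbfahbi


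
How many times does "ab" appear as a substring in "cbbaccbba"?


Searching for "ab" in "cbbaccbba"
Scanning each position:
  Position 0: "cb" => no
  Position 1: "bb" => no
  Position 2: "ba" => no
  Position 3: "ac" => no
  Position 4: "cc" => no
  Position 5: "cb" => no
  Position 6: "bb" => no
  Position 7: "ba" => no
Total occurrences: 0

0


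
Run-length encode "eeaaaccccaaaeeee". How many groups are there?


Input: eeaaaccccaaaeeee
Scanning for consecutive runs:
  Group 1: 'e' x 2 (positions 0-1)
  Group 2: 'a' x 3 (positions 2-4)
  Group 3: 'c' x 4 (positions 5-8)
  Group 4: 'a' x 3 (positions 9-11)
  Group 5: 'e' x 4 (positions 12-15)
Total groups: 5

5


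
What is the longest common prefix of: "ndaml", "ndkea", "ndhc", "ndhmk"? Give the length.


Words: ndaml, ndkea, ndhc, ndhmk
  Position 0: all 'n' => match
  Position 1: all 'd' => match
  Position 2: ('a', 'k', 'h', 'h') => mismatch, stop
LCP = "nd" (length 2)

2


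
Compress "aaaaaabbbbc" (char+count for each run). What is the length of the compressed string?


Input: aaaaaabbbbc
Runs:
  'a' x 6 => "a6"
  'b' x 4 => "b4"
  'c' x 1 => "c1"
Compressed: "a6b4c1"
Compressed length: 6

6


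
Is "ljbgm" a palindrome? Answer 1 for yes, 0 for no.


Input: ljbgm
Reversed: mgbjl
  Compare pos 0 ('l') with pos 4 ('m'): MISMATCH
  Compare pos 1 ('j') with pos 3 ('g'): MISMATCH
Result: not a palindrome

0


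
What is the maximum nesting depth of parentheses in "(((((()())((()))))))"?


Input: "(((((()())((()))))))"
Tracking depth:
  Position 0 '(': depth becomes 1
  Position 1 '(': depth becomes 2
  Position 2 '(': depth becomes 3
  Position 3 '(': depth becomes 4
  Position 4 '(': depth becomes 5
  Position 5 '(': depth becomes 6
  Position 6 ')': depth becomes 5
  Position 7 '(': depth becomes 6
  Position 8 ')': depth becomes 5
  Position 9 ')': depth becomes 4
  Position 10 '(': depth becomes 5
  Position 11 '(': depth becomes 6
  Position 12 '(': depth becomes 7
  Position 13 ')': depth becomes 6
  Position 14 ')': depth becomes 5
  Position 15 ')': depth becomes 4
  Position 16 ')': depth becomes 3
  Position 17 ')': depth becomes 2
  Position 18 ')': depth becomes 1
  Position 19 ')': depth becomes 0
Maximum depth reached: 7

7


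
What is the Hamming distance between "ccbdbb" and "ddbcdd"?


Comparing "ccbdbb" and "ddbcdd" position by position:
  Position 0: 'c' vs 'd' => differ
  Position 1: 'c' vs 'd' => differ
  Position 2: 'b' vs 'b' => same
  Position 3: 'd' vs 'c' => differ
  Position 4: 'b' vs 'd' => differ
  Position 5: 'b' vs 'd' => differ
Total differences (Hamming distance): 5

5


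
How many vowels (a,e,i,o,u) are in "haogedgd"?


Input: haogedgd
Checking each character:
  'h' at position 0: consonant
  'a' at position 1: vowel (running total: 1)
  'o' at position 2: vowel (running total: 2)
  'g' at position 3: consonant
  'e' at position 4: vowel (running total: 3)
  'd' at position 5: consonant
  'g' at position 6: consonant
  'd' at position 7: consonant
Total vowels: 3

3


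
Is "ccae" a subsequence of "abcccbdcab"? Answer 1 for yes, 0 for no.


Check if "ccae" is a subsequence of "abcccbdcab"
Greedy scan:
  Position 0 ('a'): no match needed
  Position 1 ('b'): no match needed
  Position 2 ('c'): matches sub[0] = 'c'
  Position 3 ('c'): matches sub[1] = 'c'
  Position 4 ('c'): no match needed
  Position 5 ('b'): no match needed
  Position 6 ('d'): no match needed
  Position 7 ('c'): no match needed
  Position 8 ('a'): matches sub[2] = 'a'
  Position 9 ('b'): no match needed
Only matched 3/4 characters => not a subsequence

0


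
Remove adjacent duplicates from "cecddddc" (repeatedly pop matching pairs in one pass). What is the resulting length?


Input: cecddddc
Stack-based adjacent duplicate removal:
  Read 'c': push. Stack: c
  Read 'e': push. Stack: ce
  Read 'c': push. Stack: cec
  Read 'd': push. Stack: cecd
  Read 'd': matches stack top 'd' => pop. Stack: cec
  Read 'd': push. Stack: cecd
  Read 'd': matches stack top 'd' => pop. Stack: cec
  Read 'c': matches stack top 'c' => pop. Stack: ce
Final stack: "ce" (length 2)

2


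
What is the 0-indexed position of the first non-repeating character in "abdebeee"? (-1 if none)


Input: abdebeee
Character frequencies:
  'a': 1
  'b': 2
  'd': 1
  'e': 4
Scanning left to right for freq == 1:
  Position 0 ('a'): unique! => answer = 0

0


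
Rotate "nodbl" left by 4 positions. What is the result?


Input: "nodbl", rotate left by 4
First 4 characters: "nodb"
Remaining characters: "l"
Concatenate remaining + first: "l" + "nodb" = "lnodb"

lnodb


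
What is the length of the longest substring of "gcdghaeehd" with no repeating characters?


Input: "gcdghaeehd"
Sliding window (track last position of each char):
  Position 0 ('g'): window [0,0] length 1 -- new best
  Position 1 ('c'): window [0,1] length 2 -- new best
  Position 2 ('d'): window [0,2] length 3 -- new best
  Position 3 ('g'): repeat (last at 0), move window start to 1
  Position 3 ('g'): window [1,3] length 3
  Position 4 ('h'): window [1,4] length 4 -- new best
  Position 5 ('a'): window [1,5] length 5 -- new best
  Position 6 ('e'): window [1,6] length 6 -- new best
  Position 7 ('e'): repeat (last at 6), move window start to 7
  Position 7 ('e'): window [7,7] length 1
  Position 8 ('h'): window [7,8] length 2
  Position 9 ('d'): window [7,9] length 3
Longest substring with no repeats: "cdghae" with length 6

6


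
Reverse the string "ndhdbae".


Input: ndhdbae
Reading characters right to left:
  Position 6: 'e'
  Position 5: 'a'
  Position 4: 'b'
  Position 3: 'd'
  Position 2: 'h'
  Position 1: 'd'
  Position 0: 'n'
Reversed: eabdhdn

eabdhdn


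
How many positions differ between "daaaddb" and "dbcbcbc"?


Comparing "daaaddb" and "dbcbcbc" position by position:
  Position 0: 'd' vs 'd' => same
  Position 1: 'a' vs 'b' => DIFFER
  Position 2: 'a' vs 'c' => DIFFER
  Position 3: 'a' vs 'b' => DIFFER
  Position 4: 'd' vs 'c' => DIFFER
  Position 5: 'd' vs 'b' => DIFFER
  Position 6: 'b' vs 'c' => DIFFER
Positions that differ: 6

6


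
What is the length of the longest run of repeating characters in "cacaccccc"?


Input: "cacaccccc"
Scanning for longest run:
  Position 1 ('a'): new char, reset run to 1
  Position 2 ('c'): new char, reset run to 1
  Position 3 ('a'): new char, reset run to 1
  Position 4 ('c'): new char, reset run to 1
  Position 5 ('c'): continues run of 'c', length=2
  Position 6 ('c'): continues run of 'c', length=3
  Position 7 ('c'): continues run of 'c', length=4
  Position 8 ('c'): continues run of 'c', length=5
Longest run: 'c' with length 5

5


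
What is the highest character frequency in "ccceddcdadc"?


Input: ccceddcdadc
Character counts:
  'a': 1
  'c': 5
  'd': 4
  'e': 1
Maximum frequency: 5

5


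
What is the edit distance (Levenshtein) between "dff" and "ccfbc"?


Computing edit distance: "dff" -> "ccfbc"
DP table:
           c    c    f    b    c
      0    1    2    3    4    5
  d   1    1    2    3    4    5
  f   2    2    2    2    3    4
  f   3    3    3    2    3    4
Edit distance = dp[3][5] = 4

4


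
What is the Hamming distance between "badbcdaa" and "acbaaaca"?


Comparing "badbcdaa" and "acbaaaca" position by position:
  Position 0: 'b' vs 'a' => differ
  Position 1: 'a' vs 'c' => differ
  Position 2: 'd' vs 'b' => differ
  Position 3: 'b' vs 'a' => differ
  Position 4: 'c' vs 'a' => differ
  Position 5: 'd' vs 'a' => differ
  Position 6: 'a' vs 'c' => differ
  Position 7: 'a' vs 'a' => same
Total differences (Hamming distance): 7

7


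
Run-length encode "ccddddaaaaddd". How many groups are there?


Input: ccddddaaaaddd
Scanning for consecutive runs:
  Group 1: 'c' x 2 (positions 0-1)
  Group 2: 'd' x 4 (positions 2-5)
  Group 3: 'a' x 4 (positions 6-9)
  Group 4: 'd' x 3 (positions 10-12)
Total groups: 4

4


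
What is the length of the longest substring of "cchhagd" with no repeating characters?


Input: "cchhagd"
Sliding window (track last position of each char):
  Position 0 ('c'): window [0,0] length 1 -- new best
  Position 1 ('c'): repeat (last at 0), move window start to 1
  Position 1 ('c'): window [1,1] length 1
  Position 2 ('h'): window [1,2] length 2 -- new best
  Position 3 ('h'): repeat (last at 2), move window start to 3
  Position 3 ('h'): window [3,3] length 1
  Position 4 ('a'): window [3,4] length 2
  Position 5 ('g'): window [3,5] length 3 -- new best
  Position 6 ('d'): window [3,6] length 4 -- new best
Longest substring with no repeats: "hagd" with length 4

4


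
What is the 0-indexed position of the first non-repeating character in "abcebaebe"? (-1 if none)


Input: abcebaebe
Character frequencies:
  'a': 2
  'b': 3
  'c': 1
  'e': 3
Scanning left to right for freq == 1:
  Position 0 ('a'): freq=2, skip
  Position 1 ('b'): freq=3, skip
  Position 2 ('c'): unique! => answer = 2

2


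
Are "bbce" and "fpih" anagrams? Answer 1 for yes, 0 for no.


Strings: "bbce", "fpih"
Sorted first:  bbce
Sorted second: fhip
Differ at position 0: 'b' vs 'f' => not anagrams

0


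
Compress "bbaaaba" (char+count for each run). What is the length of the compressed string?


Input: bbaaaba
Runs:
  'b' x 2 => "b2"
  'a' x 3 => "a3"
  'b' x 1 => "b1"
  'a' x 1 => "a1"
Compressed: "b2a3b1a1"
Compressed length: 8

8


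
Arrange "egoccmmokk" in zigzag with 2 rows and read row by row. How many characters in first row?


Zigzag "egoccmmokk" into 2 rows:
Placing characters:
  'e' => row 0
  'g' => row 1
  'o' => row 0
  'c' => row 1
  'c' => row 0
  'm' => row 1
  'm' => row 0
  'o' => row 1
  'k' => row 0
  'k' => row 1
Rows:
  Row 0: "eocmk"
  Row 1: "gcmok"
First row length: 5

5


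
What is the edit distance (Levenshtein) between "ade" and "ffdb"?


Computing edit distance: "ade" -> "ffdb"
DP table:
           f    f    d    b
      0    1    2    3    4
  a   1    1    2    3    4
  d   2    2    2    2    3
  e   3    3    3    3    3
Edit distance = dp[3][4] = 3

3


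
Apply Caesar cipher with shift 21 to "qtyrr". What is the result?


Caesar cipher: shift "qtyrr" by 21
  'q' (pos 16) + 21 = pos 11 = 'l'
  't' (pos 19) + 21 = pos 14 = 'o'
  'y' (pos 24) + 21 = pos 19 = 't'
  'r' (pos 17) + 21 = pos 12 = 'm'
  'r' (pos 17) + 21 = pos 12 = 'm'
Result: lotmm

lotmm


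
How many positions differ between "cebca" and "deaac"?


Comparing "cebca" and "deaac" position by position:
  Position 0: 'c' vs 'd' => DIFFER
  Position 1: 'e' vs 'e' => same
  Position 2: 'b' vs 'a' => DIFFER
  Position 3: 'c' vs 'a' => DIFFER
  Position 4: 'a' vs 'c' => DIFFER
Positions that differ: 4

4


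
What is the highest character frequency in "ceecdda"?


Input: ceecdda
Character counts:
  'a': 1
  'c': 2
  'd': 2
  'e': 2
Maximum frequency: 2

2


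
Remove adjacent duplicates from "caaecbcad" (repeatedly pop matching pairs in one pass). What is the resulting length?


Input: caaecbcad
Stack-based adjacent duplicate removal:
  Read 'c': push. Stack: c
  Read 'a': push. Stack: ca
  Read 'a': matches stack top 'a' => pop. Stack: c
  Read 'e': push. Stack: ce
  Read 'c': push. Stack: cec
  Read 'b': push. Stack: cecb
  Read 'c': push. Stack: cecbc
  Read 'a': push. Stack: cecbca
  Read 'd': push. Stack: cecbcad
Final stack: "cecbcad" (length 7)

7


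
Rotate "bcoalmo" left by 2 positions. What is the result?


Input: "bcoalmo", rotate left by 2
First 2 characters: "bc"
Remaining characters: "oalmo"
Concatenate remaining + first: "oalmo" + "bc" = "oalmobc"

oalmobc


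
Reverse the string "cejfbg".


Input: cejfbg
Reading characters right to left:
  Position 5: 'g'
  Position 4: 'b'
  Position 3: 'f'
  Position 2: 'j'
  Position 1: 'e'
  Position 0: 'c'
Reversed: gbfjec

gbfjec


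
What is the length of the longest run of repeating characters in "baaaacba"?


Input: "baaaacba"
Scanning for longest run:
  Position 1 ('a'): new char, reset run to 1
  Position 2 ('a'): continues run of 'a', length=2
  Position 3 ('a'): continues run of 'a', length=3
  Position 4 ('a'): continues run of 'a', length=4
  Position 5 ('c'): new char, reset run to 1
  Position 6 ('b'): new char, reset run to 1
  Position 7 ('a'): new char, reset run to 1
Longest run: 'a' with length 4

4


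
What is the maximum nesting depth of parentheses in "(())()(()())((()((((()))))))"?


Input: "(())()(()())((()((((()))))))"
Tracking depth:
  Position 0 '(': depth becomes 1
  Position 1 '(': depth becomes 2
  Position 2 ')': depth becomes 1
  Position 3 ')': depth becomes 0
  Position 4 '(': depth becomes 1
  Position 5 ')': depth becomes 0
  Position 6 '(': depth becomes 1
  Position 7 '(': depth becomes 2
  Position 8 ')': depth becomes 1
  Position 9 '(': depth becomes 2
  Position 10 ')': depth becomes 1
  Position 11 ')': depth becomes 0
  Position 12 '(': depth becomes 1
  Position 13 '(': depth becomes 2
  Position 14 '(': depth becomes 3
  Position 15 ')': depth becomes 2
  Position 16 '(': depth becomes 3
  Position 17 '(': depth becomes 4
  Position 18 '(': depth becomes 5
  Position 19 '(': depth becomes 6
  Position 20 '(': depth becomes 7
  Position 21 ')': depth becomes 6
  Position 22 ')': depth becomes 5
  Position 23 ')': depth becomes 4
  Position 24 ')': depth becomes 3
  Position 25 ')': depth becomes 2
  Position 26 ')': depth becomes 1
  Position 27 ')': depth becomes 0
Maximum depth reached: 7

7
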